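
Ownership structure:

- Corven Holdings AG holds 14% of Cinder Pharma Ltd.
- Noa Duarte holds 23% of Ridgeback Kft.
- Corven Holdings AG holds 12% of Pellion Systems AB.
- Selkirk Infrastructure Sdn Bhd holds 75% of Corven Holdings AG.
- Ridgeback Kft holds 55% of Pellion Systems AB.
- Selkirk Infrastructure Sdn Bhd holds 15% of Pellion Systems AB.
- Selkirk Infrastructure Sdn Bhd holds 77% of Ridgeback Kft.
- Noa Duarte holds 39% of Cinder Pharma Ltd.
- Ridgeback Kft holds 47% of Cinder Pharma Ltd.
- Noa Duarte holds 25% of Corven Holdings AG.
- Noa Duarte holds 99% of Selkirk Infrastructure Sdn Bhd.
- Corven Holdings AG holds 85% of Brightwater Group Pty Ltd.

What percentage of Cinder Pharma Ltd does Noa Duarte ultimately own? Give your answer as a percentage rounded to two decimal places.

99.53%

Noa reaches Cinder along 5 paths.
Via Selkirk → Ridgeback: 99% × 77% × 47% = 35.8281%.
Via Ridgeback: 23% × 47% = 10.81%.
Via Selkirk → Corven: 99% × 75% × 14% = 10.395%.
Via Corven: 25% × 14% = 3.5%.
Direct stake: 39% = 39%.
Total: 35.8281% + 10.81% + 10.395% + 3.5% + 39% = 99.5331%.
Rounded: 99.53%.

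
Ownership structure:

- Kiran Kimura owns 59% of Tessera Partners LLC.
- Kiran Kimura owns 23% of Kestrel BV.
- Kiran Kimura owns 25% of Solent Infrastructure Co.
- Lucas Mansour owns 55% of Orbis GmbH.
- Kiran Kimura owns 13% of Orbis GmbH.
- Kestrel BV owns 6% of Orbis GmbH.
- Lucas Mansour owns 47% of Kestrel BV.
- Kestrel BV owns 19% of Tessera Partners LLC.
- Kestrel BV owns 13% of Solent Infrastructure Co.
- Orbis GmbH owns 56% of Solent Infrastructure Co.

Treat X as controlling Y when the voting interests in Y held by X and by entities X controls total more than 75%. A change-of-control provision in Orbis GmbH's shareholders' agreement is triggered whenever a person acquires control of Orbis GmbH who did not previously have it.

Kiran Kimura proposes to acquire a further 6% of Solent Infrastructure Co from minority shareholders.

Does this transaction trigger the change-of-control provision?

The purchase changes only Kiran's holdings, so Kiran is the only person who could newly come to control Orbis.
Kiran's largest direct stake is 59% in Tessera, which does not meet the threshold, so Kiran controls no company.
In Orbis, Kiran's side holds only 13%, not > 75%.
So before the transaction, Kiran does not control Orbis.
After the purchase, Kiran's direct stake in Solent rises to 25% + 6% = 31%.
Kiran's side now holds 31% of Solent, not > 75%, so Kiran still does not control Solent.
After the transaction, Kiran's side holds 13% of Orbis, not > 75%, so Kiran still does not control Orbis.
No new person acquires control, so the clause is not triggered.

No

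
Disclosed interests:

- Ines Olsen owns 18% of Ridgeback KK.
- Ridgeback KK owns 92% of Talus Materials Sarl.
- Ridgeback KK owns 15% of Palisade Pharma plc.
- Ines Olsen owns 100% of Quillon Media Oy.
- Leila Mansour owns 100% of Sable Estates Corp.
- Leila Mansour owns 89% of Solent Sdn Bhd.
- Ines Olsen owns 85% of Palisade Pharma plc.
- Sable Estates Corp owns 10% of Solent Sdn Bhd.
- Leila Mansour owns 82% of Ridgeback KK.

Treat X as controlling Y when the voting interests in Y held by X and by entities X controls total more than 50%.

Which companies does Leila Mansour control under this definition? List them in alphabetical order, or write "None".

Ridgeback KK, Sable Estates Corp, Solent Sdn Bhd, Talus Materials Sarl

Leila holds 100% of Sable, so Leila controls Sable.
Leila holds 82% of Ridgeback, so Leila controls Ridgeback.
Leila and Sable together hold 89% + 10% = 99% of Solent, so Leila controls Solent.
Ridgeback holds 92% of Talus, so Leila controls Talus.
No other company's threshold is met.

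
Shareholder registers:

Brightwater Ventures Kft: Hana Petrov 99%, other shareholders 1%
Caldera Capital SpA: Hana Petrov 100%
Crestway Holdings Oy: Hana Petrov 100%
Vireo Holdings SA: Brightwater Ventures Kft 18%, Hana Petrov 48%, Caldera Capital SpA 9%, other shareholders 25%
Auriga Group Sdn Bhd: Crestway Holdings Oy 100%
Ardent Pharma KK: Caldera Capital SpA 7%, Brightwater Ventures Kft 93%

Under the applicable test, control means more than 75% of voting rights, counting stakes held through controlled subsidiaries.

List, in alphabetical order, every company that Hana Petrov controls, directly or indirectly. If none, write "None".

Ardent Pharma KK, Auriga Group Sdn Bhd, Brightwater Ventures Kft, Caldera Capital SpA, Crestway Holdings Oy

Hana holds 99% of Brightwater, so Hana controls Brightwater.
Hana holds 100% of Caldera, so Hana controls Caldera.
Hana holds 100% of Crestway, so Hana controls Crestway.
Crestway holds 100% of Auriga, so Hana controls Auriga.
Caldera and Brightwater together hold 7% + 93% = 100% of Ardent, so Hana controls Ardent.
No other company's threshold is met.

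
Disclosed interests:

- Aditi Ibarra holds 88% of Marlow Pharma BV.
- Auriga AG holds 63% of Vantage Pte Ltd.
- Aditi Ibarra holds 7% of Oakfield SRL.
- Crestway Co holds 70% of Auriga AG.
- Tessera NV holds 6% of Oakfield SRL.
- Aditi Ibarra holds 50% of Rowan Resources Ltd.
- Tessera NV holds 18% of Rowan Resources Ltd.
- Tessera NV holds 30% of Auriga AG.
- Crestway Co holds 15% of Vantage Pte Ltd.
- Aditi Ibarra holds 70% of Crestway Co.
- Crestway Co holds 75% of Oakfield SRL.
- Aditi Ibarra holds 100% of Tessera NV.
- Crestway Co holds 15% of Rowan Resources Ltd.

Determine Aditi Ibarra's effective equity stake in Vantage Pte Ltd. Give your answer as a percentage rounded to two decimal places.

Aditi reaches Vantage along 3 paths.
Via Crestway → Auriga: 70% × 70% × 63% = 30.87%.
Via Tessera → Auriga: 100% × 30% × 63% = 18.9%.
Via Crestway: 70% × 15% = 10.5%.
Total: 30.87% + 18.9% + 10.5% = 60.27%.

60.27%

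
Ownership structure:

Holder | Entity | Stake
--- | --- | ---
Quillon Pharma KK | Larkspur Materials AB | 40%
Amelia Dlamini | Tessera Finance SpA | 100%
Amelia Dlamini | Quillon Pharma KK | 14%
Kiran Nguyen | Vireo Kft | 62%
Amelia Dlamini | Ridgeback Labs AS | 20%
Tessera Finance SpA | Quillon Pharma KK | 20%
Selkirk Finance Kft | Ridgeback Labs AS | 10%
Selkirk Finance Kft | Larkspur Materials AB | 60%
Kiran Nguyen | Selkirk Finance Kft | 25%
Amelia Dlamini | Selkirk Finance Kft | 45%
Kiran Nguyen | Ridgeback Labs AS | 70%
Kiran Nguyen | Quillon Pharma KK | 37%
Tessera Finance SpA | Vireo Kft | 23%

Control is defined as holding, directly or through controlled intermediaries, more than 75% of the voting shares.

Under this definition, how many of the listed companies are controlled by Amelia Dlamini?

1

Amelia holds 100% of Tessera, so Amelia controls Tessera.
No other company's threshold is met.
Amelia controls 1 company.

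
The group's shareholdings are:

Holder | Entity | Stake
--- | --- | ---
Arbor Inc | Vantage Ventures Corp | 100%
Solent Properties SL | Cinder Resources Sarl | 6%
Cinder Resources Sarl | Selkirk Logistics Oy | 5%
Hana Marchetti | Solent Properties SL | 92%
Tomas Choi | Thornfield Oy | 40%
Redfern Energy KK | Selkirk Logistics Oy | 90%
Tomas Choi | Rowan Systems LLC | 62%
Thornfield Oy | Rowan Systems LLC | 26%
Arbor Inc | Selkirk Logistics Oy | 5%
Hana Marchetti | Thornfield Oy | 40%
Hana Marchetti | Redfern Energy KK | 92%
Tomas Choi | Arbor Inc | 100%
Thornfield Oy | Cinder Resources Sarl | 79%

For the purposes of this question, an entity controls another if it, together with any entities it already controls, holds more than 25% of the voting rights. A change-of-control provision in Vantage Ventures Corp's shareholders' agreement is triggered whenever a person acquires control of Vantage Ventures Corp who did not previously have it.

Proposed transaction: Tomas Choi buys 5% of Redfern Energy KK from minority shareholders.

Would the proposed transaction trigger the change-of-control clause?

The purchase changes only Tomas's holdings, so Tomas is the only person who could newly come to control Vantage.
Tomas holds 100% of Arbor, so Tomas controls Arbor.
Arbor holds 100% of Vantage, so Tomas controls Vantage.
So Tomas already controls Vantage before the transaction.
After the purchase, Tomas holds 5% of Redfern directly.
Tomas controlled Vantage already, so this is not a new person acquiring control; every other person's position is unchanged or reduced.
No new person acquires control, so the clause is not triggered.

No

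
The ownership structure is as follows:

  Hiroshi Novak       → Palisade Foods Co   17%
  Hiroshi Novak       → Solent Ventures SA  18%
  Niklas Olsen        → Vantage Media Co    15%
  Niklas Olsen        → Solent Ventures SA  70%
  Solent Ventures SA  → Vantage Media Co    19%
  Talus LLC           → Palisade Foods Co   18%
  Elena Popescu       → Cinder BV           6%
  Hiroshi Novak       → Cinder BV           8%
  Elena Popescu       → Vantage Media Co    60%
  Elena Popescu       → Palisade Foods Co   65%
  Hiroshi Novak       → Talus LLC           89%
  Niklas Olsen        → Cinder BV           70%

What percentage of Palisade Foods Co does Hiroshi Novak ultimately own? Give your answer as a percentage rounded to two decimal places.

33.02%

Hiroshi reaches Palisade along 2 paths.
Via Talus: 89% × 18% = 16.02%.
Direct stake: 17% = 17%.
Total: 16.02% + 17% = 33.02%.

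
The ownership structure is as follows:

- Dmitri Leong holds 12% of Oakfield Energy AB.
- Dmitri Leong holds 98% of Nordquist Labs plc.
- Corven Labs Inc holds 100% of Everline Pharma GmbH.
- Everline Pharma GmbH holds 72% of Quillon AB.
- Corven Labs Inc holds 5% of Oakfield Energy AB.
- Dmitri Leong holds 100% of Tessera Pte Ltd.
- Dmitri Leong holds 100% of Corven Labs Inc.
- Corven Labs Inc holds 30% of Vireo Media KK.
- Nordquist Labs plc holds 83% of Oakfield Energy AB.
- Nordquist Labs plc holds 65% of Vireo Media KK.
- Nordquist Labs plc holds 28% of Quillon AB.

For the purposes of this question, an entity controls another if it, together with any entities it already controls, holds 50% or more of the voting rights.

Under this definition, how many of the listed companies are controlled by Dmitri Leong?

Dmitri holds 100% of Corven, so Dmitri controls Corven.
Dmitri holds 98% of Nordquist, so Dmitri controls Nordquist.
Corven holds 100% of Everline, so Dmitri controls Everline.
Dmitri holds 100% of Tessera, so Dmitri controls Tessera.
Corven and Nordquist together hold 30% + 65% = 95% of Vireo, so Dmitri controls Vireo.
Everline and Nordquist together hold 72% + 28% = 100% of Quillon, so Dmitri controls Quillon.
Dmitri and Corven and Nordquist together hold 12% + 5% + 83% = 100% of Oakfield, so Dmitri controls Oakfield.
Dmitri controls 7 companies.

7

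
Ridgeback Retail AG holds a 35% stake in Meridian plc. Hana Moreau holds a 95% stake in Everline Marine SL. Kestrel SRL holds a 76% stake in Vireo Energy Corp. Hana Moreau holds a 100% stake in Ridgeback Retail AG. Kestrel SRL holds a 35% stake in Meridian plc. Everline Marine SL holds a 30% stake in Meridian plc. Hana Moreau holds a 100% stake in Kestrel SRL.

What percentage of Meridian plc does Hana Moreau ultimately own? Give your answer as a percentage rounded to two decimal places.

98.50%

Hana reaches Meridian along 3 paths.
Via Kestrel: 100% × 35% = 35%.
Via Everline: 95% × 30% = 28.5%.
Via Ridgeback: 100% × 35% = 35%.
Total: 35% + 28.5% + 35% = 98.5%.
Rounded: 98.50%.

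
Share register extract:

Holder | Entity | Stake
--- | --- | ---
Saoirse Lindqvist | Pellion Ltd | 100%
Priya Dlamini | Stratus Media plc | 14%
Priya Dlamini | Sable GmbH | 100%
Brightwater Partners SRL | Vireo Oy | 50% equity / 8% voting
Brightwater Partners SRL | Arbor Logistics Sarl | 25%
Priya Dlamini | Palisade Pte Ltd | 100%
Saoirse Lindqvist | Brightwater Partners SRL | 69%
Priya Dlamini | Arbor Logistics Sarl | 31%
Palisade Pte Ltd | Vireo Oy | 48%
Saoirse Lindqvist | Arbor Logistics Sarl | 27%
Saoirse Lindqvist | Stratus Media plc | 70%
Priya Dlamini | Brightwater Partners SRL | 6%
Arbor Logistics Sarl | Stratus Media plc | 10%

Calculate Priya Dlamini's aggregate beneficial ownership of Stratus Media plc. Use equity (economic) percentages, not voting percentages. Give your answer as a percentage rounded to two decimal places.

Priya reaches Stratus along 3 paths.
Direct stake: 14% = 14%.
Via Arbor: 31% × 10% = 3.1%.
Via Brightwater → Arbor: 6% × 25% × 10% = 0.15%.
Total: 14% + 3.1% + 0.15% = 17.25%.

17.25%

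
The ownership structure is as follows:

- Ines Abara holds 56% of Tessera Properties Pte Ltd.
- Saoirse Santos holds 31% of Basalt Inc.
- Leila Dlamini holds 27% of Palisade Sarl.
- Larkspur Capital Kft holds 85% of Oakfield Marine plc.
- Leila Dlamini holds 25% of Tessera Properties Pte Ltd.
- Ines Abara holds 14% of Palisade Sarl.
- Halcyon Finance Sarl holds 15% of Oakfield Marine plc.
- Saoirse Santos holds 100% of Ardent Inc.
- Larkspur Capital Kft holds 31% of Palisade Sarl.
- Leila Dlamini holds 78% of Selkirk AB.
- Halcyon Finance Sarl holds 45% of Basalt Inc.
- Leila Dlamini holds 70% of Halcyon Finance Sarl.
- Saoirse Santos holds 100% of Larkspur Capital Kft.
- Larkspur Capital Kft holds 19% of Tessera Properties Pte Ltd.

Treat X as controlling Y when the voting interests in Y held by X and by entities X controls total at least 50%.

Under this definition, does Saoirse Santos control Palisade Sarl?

No

Saoirse holds 100% of Larkspur, so Saoirse controls Larkspur.
Saoirse holds 100% of Ardent, so Saoirse controls Ardent.
Larkspur holds 85% of Oakfield, so Saoirse controls Oakfield.
In Palisade, Saoirse's side holds only 31%, not ≥ 50%.
So Saoirse does not control Palisade.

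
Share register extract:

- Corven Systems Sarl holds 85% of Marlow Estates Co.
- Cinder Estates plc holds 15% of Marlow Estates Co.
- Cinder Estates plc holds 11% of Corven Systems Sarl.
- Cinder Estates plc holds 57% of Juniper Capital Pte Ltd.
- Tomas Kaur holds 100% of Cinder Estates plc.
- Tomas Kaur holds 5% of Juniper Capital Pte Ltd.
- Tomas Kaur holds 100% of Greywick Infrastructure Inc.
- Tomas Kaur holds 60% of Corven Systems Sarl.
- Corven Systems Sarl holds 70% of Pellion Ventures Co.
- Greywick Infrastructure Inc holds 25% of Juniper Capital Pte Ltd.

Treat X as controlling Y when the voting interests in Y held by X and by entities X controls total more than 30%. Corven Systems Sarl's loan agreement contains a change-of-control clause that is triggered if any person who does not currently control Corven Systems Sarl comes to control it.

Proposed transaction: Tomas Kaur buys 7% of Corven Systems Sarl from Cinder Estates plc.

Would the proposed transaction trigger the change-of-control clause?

The purchase adds only to Tomas's holdings (Cinder's stake shrinks), so Tomas is the only person who could newly come to control Corven.
Tomas holds 100% of Cinder, so Tomas controls Cinder.
Cinder and Tomas together hold 11% + 60% = 71% of Corven, so Tomas controls Corven.
So Tomas already controls Corven before the transaction.
After the purchase, Tomas's direct stake in Corven rises to 60% + 7% = 67%, and Cinder's stake falls to 4%.
Tomas controlled Corven already, so this is not a new person acquiring control; every other person's position is unchanged or reduced.
No new person acquires control, so the clause is not triggered.

No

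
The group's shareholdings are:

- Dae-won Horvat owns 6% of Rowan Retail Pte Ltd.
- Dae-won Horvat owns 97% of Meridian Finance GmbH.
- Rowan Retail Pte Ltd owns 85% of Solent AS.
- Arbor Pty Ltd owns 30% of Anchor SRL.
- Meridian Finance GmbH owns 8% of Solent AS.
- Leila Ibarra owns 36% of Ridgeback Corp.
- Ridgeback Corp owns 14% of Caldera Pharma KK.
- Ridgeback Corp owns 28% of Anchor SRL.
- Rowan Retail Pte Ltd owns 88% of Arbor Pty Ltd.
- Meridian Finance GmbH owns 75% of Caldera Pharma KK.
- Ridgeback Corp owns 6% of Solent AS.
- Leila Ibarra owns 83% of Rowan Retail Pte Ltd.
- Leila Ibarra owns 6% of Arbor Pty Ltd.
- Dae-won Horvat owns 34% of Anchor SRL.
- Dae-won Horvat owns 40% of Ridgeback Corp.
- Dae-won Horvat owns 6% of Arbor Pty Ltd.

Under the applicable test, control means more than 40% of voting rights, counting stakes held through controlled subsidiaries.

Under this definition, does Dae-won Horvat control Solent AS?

No

Dae-won holds 97% of Meridian, so Dae-won controls Meridian.
Meridian holds 75% of Caldera, so Dae-won controls Caldera.
In Solent, Dae-won's side holds only 8%, not > 40%.
So Dae-won does not control Solent.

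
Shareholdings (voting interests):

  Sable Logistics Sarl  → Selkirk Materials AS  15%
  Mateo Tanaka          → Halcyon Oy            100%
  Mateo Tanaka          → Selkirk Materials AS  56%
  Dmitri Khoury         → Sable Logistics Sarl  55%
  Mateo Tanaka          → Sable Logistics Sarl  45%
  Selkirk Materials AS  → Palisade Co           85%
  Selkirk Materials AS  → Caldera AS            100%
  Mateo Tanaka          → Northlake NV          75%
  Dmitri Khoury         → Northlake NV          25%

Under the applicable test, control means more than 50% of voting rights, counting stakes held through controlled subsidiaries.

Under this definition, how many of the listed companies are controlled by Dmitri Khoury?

1

Dmitri holds 55% of Sable, so Dmitri controls Sable.
No other company's threshold is met.
Dmitri controls 1 company.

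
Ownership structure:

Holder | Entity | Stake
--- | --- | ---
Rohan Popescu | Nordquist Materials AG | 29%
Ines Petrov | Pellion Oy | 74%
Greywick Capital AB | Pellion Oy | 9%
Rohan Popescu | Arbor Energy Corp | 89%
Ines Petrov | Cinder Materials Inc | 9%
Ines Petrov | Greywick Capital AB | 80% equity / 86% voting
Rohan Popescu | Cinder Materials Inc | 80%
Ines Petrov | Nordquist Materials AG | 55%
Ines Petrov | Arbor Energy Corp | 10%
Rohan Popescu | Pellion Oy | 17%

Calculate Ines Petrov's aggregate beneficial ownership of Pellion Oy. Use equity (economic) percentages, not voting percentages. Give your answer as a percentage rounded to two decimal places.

81.20%

Ines reaches Pellion along 2 paths.
Direct stake: 74% = 74%.
Via Greywick: 80% × 9% = 7.2%.
Total: 74% + 7.2% = 81.2%.
Rounded: 81.20%.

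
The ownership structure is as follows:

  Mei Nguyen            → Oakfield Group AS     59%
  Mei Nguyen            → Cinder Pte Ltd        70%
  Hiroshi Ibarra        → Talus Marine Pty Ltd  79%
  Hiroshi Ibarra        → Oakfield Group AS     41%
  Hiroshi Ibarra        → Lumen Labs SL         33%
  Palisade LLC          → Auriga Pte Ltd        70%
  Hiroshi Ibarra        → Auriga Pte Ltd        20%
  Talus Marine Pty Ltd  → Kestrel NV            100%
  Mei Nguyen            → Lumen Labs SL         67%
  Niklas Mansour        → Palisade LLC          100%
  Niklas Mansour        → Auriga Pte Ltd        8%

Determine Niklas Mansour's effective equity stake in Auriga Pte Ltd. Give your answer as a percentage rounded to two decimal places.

Niklas reaches Auriga along 2 paths.
Via Palisade: 100% × 70% = 70%.
Direct stake: 8% = 8%.
Total: 70% + 8% = 78%.
Rounded: 78.00%.

78.00%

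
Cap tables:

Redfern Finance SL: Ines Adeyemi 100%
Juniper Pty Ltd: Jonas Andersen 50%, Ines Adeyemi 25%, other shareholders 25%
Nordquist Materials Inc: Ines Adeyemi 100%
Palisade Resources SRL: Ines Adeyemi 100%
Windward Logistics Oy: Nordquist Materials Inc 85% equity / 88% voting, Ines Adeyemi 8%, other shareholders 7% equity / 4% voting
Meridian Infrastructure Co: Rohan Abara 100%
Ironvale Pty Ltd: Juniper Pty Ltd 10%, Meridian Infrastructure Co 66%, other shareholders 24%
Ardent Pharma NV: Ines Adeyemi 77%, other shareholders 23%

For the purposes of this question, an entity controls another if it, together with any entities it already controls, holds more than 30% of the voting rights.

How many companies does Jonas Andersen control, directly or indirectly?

Jonas holds 50% of Juniper, so Jonas controls Juniper.
No other company's threshold is met.
Jonas controls 1 company.

1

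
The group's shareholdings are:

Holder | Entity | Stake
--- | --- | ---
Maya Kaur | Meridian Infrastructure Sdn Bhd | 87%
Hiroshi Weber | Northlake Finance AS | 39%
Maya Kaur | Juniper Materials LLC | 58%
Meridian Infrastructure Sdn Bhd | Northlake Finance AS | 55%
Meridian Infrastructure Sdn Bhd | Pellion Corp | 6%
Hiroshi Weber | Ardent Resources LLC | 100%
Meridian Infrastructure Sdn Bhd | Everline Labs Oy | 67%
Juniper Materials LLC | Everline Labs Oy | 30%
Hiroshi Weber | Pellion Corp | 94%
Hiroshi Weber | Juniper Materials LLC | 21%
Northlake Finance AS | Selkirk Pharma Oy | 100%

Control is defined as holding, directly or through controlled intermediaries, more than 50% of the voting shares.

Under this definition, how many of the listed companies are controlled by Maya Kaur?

5

Maya holds 58% of Juniper, so Maya controls Juniper.
Maya holds 87% of Meridian, so Maya controls Meridian.
Meridian holds 55% of Northlake, so Maya controls Northlake.
Meridian and Juniper together hold 67% + 30% = 97% of Everline, so Maya controls Everline.
Northlake holds 100% of Selkirk, so Maya controls Selkirk.
No other company's threshold is met.
Maya controls 5 companies.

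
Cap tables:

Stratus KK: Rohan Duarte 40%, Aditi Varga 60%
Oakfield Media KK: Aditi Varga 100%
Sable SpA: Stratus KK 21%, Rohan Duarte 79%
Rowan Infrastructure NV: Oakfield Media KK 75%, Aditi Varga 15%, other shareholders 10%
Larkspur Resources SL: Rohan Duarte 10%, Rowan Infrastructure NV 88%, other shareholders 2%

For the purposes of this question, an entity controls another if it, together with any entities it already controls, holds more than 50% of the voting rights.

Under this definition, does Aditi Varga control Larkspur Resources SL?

Yes

Aditi holds 100% of Oakfield, so Aditi controls Oakfield.
Oakfield and Aditi together hold 75% + 15% = 90% of Rowan, so Aditi controls Rowan.
Rowan holds 88% of Larkspur, so Aditi controls Larkspur.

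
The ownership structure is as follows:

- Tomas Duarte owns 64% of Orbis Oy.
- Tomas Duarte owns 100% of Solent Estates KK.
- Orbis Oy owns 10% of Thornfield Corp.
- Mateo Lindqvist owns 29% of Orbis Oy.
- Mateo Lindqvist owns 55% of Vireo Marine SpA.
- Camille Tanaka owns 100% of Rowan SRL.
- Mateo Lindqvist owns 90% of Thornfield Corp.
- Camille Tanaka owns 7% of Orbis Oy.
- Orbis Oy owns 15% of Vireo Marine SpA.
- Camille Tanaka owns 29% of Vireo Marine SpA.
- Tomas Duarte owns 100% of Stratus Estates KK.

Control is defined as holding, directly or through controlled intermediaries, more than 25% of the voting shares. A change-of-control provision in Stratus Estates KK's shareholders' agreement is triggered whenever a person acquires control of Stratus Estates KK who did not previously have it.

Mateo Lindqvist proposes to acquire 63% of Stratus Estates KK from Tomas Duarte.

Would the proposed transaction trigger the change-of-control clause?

The purchase adds only to Mateo's holdings (Tomas's stake shrinks), so Mateo is the only person who could newly come to control Stratus.
Mateo holds 29% of Orbis, so Mateo controls Orbis.
Mateo and Orbis together hold 55% + 15% = 70% of Vireo, so Mateo controls Vireo.
Orbis and Mateo together hold 10% + 90% = 100% of Thornfield, so Mateo controls Thornfield.
Neither Mateo nor any entity Mateo controls holds any voting interest in Stratus.
So before the transaction, Mateo does not control Stratus.
After the purchase, Mateo holds 63% of Stratus directly, and Tomas's stake falls to 37%.
Mateo holds 63% of Stratus, so Mateo controls Stratus.
Mateo did not control Stratus before and does after, so the clause is triggered.

Yes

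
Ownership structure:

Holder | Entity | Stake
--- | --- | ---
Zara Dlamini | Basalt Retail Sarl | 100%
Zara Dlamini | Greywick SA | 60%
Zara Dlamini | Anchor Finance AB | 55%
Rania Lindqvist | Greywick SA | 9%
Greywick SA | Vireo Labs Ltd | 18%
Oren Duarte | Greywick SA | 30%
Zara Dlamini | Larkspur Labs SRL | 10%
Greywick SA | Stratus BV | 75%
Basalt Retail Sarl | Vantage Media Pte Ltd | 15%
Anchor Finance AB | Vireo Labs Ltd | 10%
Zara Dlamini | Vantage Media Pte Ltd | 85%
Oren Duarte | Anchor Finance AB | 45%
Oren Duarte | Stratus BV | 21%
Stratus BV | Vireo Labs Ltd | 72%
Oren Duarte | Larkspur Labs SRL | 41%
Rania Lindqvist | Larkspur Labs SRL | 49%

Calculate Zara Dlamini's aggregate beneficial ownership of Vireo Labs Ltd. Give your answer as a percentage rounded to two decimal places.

Zara reaches Vireo along 3 paths.
Via Anchor: 55% × 10% = 5.5%.
Via Greywick → Stratus: 60% × 75% × 72% = 32.4%.
Via Greywick: 60% × 18% = 10.8%.
Total: 5.5% + 32.4% + 10.8% = 48.7%.
Rounded: 48.70%.

48.70%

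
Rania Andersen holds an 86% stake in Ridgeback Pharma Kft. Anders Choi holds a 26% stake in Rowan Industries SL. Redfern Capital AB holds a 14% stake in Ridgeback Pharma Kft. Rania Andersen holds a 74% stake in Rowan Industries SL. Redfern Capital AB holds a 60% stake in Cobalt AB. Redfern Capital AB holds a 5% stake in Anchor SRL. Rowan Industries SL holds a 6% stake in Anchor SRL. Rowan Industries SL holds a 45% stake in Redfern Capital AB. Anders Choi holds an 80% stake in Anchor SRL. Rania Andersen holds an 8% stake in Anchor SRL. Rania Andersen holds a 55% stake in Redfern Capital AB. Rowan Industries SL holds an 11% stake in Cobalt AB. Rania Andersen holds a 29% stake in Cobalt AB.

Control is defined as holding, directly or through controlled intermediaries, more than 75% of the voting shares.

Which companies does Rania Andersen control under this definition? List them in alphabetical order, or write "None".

Ridgeback Pharma Kft

Rania holds 86% of Ridgeback, so Rania controls Ridgeback.
No other company's threshold is met.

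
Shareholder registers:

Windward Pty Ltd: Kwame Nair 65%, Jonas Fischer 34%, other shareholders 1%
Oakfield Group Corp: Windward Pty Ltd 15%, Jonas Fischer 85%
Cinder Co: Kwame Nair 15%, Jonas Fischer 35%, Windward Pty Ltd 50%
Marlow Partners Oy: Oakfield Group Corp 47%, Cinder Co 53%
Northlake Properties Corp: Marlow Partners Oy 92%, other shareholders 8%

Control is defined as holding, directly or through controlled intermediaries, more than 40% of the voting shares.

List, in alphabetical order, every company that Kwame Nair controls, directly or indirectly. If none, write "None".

Cinder Co, Marlow Partners Oy, Northlake Properties Corp, Windward Pty Ltd

Kwame holds 65% of Windward, so Kwame controls Windward.
Kwame and Windward together hold 15% + 50% = 65% of Cinder, so Kwame controls Cinder.
Cinder holds 53% of Marlow, so Kwame controls Marlow.
Marlow holds 92% of Northlake, so Kwame controls Northlake.
No other company's threshold is met.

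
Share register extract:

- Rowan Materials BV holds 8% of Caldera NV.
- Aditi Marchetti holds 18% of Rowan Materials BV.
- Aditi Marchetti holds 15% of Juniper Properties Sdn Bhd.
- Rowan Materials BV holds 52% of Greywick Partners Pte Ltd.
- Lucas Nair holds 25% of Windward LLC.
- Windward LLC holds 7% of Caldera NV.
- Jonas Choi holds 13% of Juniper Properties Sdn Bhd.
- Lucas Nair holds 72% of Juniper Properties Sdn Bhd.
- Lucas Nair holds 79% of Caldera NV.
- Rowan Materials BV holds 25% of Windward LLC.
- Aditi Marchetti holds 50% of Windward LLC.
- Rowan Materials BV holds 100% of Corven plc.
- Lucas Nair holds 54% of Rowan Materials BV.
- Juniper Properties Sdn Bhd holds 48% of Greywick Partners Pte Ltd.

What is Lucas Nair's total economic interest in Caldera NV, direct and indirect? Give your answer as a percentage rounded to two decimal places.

Lucas reaches Caldera along 4 paths.
Direct stake: 79% = 79%.
Via Rowan: 54% × 8% = 4.32%.
Via Rowan → Windward: 54% × 25% × 7% = 0.945%.
Via Windward: 25% × 7% = 1.75%.
Total: 79% + 4.32% + 0.945% + 1.75% = 86.015%.
Rounded: 86.02%.

86.02%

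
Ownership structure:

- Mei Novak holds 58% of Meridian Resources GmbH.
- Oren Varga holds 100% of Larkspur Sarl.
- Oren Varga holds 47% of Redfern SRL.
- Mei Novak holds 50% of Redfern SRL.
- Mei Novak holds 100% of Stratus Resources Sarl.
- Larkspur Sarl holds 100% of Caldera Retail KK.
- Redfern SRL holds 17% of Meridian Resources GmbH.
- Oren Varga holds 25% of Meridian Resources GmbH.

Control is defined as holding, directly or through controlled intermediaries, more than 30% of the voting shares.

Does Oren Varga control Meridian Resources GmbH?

Yes

Oren holds 47% of Redfern, so Oren controls Redfern.
Redfern and Oren together hold 17% + 25% = 42% of Meridian, so Oren controls Meridian.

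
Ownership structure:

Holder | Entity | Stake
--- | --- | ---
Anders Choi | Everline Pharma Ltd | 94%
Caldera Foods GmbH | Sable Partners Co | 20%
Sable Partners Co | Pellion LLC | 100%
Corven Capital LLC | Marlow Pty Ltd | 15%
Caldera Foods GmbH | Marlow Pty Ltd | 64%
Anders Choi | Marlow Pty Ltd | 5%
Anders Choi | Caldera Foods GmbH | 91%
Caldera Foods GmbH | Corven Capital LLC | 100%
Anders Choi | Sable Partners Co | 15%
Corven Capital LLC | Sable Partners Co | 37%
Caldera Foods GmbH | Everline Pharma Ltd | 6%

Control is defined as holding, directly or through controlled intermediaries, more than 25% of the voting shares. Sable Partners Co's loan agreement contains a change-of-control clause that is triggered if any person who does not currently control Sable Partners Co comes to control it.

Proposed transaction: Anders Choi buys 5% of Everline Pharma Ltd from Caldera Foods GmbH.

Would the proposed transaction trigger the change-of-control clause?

The purchase adds only to Anders's holdings (Caldera's stake shrinks), so Anders is the only person who could newly come to control Sable.
Anders holds 91% of Caldera, so Anders controls Caldera.
Caldera holds 100% of Corven, so Anders controls Corven.
Caldera and Anders and Corven together hold 20% + 15% + 37% = 72% of Sable, so Anders controls Sable.
So Anders already controls Sable before the transaction.
After the purchase, Anders's direct stake in Everline rises to 94% + 5% = 99%, and Caldera's stake falls to 1%.
Anders controlled Sable already, so this is not a new person acquiring control; every other person's position is unchanged or reduced.
No new person acquires control, so the clause is not triggered.

No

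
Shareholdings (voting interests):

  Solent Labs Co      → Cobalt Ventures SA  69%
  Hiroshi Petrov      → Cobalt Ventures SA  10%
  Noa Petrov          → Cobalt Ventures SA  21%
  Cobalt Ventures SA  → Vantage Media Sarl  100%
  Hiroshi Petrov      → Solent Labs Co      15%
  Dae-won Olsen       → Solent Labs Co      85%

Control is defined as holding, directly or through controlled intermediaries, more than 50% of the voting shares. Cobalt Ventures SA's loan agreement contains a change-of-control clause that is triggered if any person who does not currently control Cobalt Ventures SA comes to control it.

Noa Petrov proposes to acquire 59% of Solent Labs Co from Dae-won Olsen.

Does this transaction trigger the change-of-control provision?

The purchase adds only to Noa's holdings (Dae-won's stake shrinks), so Noa is the only person who could newly come to control Cobalt.
Noa's largest direct stake is 21% in Cobalt, which does not meet the threshold, so Noa controls no company.
In Cobalt, Noa's side holds only 21%, not > 50%.
So before the transaction, Noa does not control Cobalt.
After the purchase, Noa holds 59% of Solent directly, and Dae-won's stake falls to 26%.
Noa holds 59% of Solent, so Noa controls Solent.
Solent and Noa together hold 69% + 21% = 90% of Cobalt, so Noa controls Cobalt.
Noa did not control Cobalt before and does after, so the clause is triggered.

Yes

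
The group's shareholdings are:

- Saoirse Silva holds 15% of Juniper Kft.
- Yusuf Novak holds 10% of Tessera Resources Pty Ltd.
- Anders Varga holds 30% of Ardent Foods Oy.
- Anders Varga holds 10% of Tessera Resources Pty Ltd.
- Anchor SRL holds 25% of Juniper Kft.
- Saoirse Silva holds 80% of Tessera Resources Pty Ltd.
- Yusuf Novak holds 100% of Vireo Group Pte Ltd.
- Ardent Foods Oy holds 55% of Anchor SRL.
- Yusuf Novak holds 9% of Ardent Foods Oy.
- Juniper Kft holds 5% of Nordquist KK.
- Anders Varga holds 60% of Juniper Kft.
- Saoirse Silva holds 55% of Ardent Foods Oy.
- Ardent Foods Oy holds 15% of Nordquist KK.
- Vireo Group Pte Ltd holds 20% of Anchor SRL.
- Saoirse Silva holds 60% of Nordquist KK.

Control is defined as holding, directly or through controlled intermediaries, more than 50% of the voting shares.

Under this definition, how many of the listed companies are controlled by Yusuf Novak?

1

Yusuf holds 100% of Vireo, so Yusuf controls Vireo.
No other company's threshold is met.
Yusuf controls 1 company.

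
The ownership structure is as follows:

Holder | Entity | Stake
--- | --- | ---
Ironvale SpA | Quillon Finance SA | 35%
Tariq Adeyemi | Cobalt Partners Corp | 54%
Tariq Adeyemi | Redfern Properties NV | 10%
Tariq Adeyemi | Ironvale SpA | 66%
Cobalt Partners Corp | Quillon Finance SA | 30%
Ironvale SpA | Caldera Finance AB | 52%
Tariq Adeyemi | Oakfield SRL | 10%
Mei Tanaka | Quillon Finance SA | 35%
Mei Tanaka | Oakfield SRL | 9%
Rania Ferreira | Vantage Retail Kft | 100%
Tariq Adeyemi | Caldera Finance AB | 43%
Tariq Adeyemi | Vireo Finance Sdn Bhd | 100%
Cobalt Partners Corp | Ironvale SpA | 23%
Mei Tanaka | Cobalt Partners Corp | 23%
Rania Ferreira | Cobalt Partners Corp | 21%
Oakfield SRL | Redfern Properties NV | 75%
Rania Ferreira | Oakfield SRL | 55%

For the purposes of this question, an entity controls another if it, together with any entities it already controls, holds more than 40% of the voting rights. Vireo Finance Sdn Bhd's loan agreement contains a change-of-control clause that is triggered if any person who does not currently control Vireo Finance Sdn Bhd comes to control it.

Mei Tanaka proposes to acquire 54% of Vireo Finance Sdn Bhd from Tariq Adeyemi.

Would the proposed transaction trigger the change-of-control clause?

Yes

The purchase adds only to Mei's holdings (Tariq's stake shrinks), so Mei is the only person who could newly come to control Vireo.
Mei's largest direct stake is 35% in Quillon, which does not meet the threshold, so Mei controls no company.
Neither Mei nor any entity Mei controls holds any voting interest in Vireo.
So before the transaction, Mei does not control Vireo.
After the purchase, Mei holds 54% of Vireo directly, and Tariq's stake falls to 46%.
Mei holds 54% of Vireo, so Mei controls Vireo.
Mei did not control Vireo before and does after, so the clause is triggered.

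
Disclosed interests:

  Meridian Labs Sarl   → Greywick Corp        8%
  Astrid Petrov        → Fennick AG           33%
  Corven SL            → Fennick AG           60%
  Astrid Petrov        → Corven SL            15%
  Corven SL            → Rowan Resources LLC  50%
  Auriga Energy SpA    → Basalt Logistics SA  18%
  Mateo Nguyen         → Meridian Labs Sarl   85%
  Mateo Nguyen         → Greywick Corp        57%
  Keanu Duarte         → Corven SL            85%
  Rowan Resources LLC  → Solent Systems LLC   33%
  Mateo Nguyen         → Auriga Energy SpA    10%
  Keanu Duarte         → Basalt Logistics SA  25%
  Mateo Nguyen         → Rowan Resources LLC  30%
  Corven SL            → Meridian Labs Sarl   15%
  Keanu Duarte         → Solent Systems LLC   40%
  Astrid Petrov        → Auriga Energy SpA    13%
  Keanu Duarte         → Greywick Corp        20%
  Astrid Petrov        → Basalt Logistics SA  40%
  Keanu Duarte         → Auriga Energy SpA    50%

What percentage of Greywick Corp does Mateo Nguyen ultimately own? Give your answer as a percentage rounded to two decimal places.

Mateo reaches Greywick along 2 paths.
Via Meridian: 85% × 8% = 6.8%.
Direct stake: 57% = 57%.
Total: 6.8% + 57% = 63.8%.
Rounded: 63.80%.

63.80%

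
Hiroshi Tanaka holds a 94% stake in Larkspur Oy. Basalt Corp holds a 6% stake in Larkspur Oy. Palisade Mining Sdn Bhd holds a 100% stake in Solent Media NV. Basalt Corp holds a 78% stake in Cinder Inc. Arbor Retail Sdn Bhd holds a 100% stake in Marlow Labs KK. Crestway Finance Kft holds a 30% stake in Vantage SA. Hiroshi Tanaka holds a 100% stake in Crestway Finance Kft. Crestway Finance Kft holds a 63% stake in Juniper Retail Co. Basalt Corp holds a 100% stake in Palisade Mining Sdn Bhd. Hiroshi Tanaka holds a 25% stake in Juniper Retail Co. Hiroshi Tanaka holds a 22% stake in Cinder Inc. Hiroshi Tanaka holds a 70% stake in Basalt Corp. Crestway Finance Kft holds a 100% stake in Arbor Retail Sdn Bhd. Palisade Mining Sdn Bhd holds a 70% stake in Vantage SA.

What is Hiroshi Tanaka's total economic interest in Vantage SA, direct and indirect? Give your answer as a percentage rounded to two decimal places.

Hiroshi reaches Vantage along 2 paths.
Via Crestway: 100% × 30% = 30%.
Via Basalt → Palisade: 70% × 100% × 70% = 49%.
Total: 30% + 49% = 79%.
Rounded: 79.00%.

79.00%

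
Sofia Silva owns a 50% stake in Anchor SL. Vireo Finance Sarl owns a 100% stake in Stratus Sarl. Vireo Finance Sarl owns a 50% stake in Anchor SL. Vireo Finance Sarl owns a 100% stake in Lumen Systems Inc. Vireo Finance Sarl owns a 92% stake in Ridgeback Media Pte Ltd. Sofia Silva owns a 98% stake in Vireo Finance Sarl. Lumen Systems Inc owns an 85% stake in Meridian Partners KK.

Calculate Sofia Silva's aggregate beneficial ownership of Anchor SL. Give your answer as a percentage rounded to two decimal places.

Sofia reaches Anchor along 2 paths.
Direct stake: 50% = 50%.
Via Vireo: 98% × 50% = 49%.
Total: 50% + 49% = 99%.
Rounded: 99.00%.

99.00%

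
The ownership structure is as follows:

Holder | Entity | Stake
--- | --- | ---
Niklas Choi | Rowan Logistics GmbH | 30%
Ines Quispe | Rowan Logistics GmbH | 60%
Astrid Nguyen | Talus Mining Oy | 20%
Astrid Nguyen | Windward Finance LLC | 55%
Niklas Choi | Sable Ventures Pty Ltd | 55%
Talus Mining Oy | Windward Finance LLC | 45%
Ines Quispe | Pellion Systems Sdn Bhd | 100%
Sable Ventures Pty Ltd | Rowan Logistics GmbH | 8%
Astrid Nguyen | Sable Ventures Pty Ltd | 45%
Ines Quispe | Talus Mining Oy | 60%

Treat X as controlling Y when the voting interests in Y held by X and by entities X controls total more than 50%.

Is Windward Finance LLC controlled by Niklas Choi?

No

Niklas holds 55% of Sable, so Niklas controls Sable.
Neither Niklas nor any entity Niklas controls holds any voting interest in Windward.
So Niklas does not control Windward.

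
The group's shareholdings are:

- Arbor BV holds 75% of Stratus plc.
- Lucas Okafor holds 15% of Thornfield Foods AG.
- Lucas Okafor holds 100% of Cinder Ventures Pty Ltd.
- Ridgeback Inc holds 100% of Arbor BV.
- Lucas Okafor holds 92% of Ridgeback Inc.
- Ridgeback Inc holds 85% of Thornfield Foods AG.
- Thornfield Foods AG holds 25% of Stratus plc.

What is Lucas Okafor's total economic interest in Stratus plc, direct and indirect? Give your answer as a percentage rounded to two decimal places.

Lucas reaches Stratus along 3 paths.
Via Ridgeback → Thornfield: 92% × 85% × 25% = 19.55%.
Via Thornfield: 15% × 25% = 3.75%.
Via Ridgeback → Arbor: 92% × 100% × 75% = 69%.
Total: 19.55% + 3.75% + 69% = 92.3%.
Rounded: 92.30%.

92.30%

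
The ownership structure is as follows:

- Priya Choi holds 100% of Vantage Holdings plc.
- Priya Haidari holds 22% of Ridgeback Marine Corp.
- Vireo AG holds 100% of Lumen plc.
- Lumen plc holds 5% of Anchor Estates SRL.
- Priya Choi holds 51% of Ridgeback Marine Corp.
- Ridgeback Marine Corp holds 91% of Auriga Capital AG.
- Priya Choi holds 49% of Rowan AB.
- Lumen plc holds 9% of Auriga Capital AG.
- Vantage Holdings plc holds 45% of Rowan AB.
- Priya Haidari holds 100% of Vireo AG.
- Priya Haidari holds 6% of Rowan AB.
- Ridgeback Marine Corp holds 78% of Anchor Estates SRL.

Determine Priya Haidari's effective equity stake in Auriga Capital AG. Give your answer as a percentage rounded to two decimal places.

Priya Haidari reaches Auriga along 2 paths.
Via Ridgeback: 22% × 91% = 20.02%.
Via Vireo → Lumen: 100% × 100% × 9% = 9%.
Total: 20.02% + 9% = 29.02%.

29.02%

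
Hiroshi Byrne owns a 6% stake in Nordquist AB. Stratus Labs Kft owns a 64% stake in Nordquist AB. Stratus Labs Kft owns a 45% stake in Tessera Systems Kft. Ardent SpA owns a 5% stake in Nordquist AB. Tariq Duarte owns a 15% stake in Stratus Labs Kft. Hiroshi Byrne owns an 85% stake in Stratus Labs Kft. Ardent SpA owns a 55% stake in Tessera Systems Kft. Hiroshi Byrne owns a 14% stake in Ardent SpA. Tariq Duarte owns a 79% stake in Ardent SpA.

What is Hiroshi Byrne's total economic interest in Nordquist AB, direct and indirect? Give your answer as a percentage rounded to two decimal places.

61.10%

Hiroshi reaches Nordquist along 3 paths.
Direct stake: 6% = 6%.
Via Ardent: 14% × 5% = 0.7%.
Via Stratus: 85% × 64% = 54.4%.
Total: 6% + 0.7% + 54.4% = 61.1%.
Rounded: 61.10%.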